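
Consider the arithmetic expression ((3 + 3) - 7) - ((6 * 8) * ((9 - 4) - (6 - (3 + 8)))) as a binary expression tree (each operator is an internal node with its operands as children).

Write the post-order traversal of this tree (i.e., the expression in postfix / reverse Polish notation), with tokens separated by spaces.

Post-order on an expression tree gives postfix notation: for each operator, emit left operand, right operand, then the operator.

3 3 + 7 - 6 8 * 9 4 - 6 3 8 + - - * -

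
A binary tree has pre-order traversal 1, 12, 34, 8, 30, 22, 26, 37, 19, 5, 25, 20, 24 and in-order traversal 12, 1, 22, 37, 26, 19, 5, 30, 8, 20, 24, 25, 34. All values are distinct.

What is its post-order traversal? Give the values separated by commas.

The first element of pre-order is the root; it splits in-order into left and right subtrees.
Root 1: left subtree has 1 node {12}, right has 11 {22, 37, 26, 19, 5, 30, 8, 20, 24, 25, 34}.
  Root 34: left subtree has 10 nodes {22, 37, 26, 19, 5, 30, 8, 20, 24, 25}, right has 0 { }.
    Root 8: left subtree has 6 nodes {22, 37, 26, 19, 5, 30}, right has 3 {20, 24, 25}.
      Root 30: left subtree has 5 nodes {22, 37, 26, 19, 5}, right has 0 { }.
        Root 22: left subtree has 0 nodes { }, right has 4 {37, 26, 19, 5}.
          Root 26: left subtree has 1 node {37}, right has 2 {19, 5}.
            Root 19: left subtree has 0 nodes { }, right has 1 {5}.
      Root 25: left subtree has 2 nodes {20, 24}, right has 0 { }.
        Root 20: left subtree has 0 nodes { }, right has 1 {24}.

12, 37, 5, 19, 26, 22, 30, 24, 20, 25, 8, 34, 1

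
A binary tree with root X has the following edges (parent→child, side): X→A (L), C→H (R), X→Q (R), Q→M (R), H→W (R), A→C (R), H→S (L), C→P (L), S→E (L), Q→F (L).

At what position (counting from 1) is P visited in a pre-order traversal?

4

Pre-order visits the node, then its left subtree, then its right subtree.
Visit X.
At X: go left to A.
  Visit A.
  At A: no left child.
  At A: go right to C.
    Visit C.
    At C: go left to P.
      P is a leaf — visit P.
    At C: go right to H.
      Visit H.
      At H: go left to S.
        Visit S.
        At S: go left to E.
          E is a leaf — visit E.
        At S: no right child.
      At H: go right to W.
        W is a leaf — visit W.
At X: go right to Q.
  Visit Q.
  At Q: go left to F.
    F is a leaf — visit F.
  At Q: go right to M.
    M is a leaf — visit M.
Full pre-order sequence: X, A, C, P, H, S, E, W, Q, F, M.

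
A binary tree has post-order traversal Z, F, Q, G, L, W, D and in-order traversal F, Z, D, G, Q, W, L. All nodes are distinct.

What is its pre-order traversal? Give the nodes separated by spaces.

The last element of post-order is the root; it splits in-order into left and right subtrees.
Root D: left subtree has 2 nodes {F, Z}, right has 4 {G, Q, W, L}.
  Root F: left subtree has 0 nodes { }, right has 1 {Z}.
  Root W: left subtree has 2 nodes {G, Q}, right has 1 {L}.
    Root G: left subtree has 0 nodes { }, right has 1 {Q}.

D F Z W G Q L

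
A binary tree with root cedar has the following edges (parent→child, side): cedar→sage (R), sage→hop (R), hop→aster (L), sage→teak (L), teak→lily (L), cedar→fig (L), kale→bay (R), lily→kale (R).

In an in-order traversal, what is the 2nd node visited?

In-order visits the left subtree, then the node, then the right subtree.
At cedar: go left to fig.
  fig is a leaf — visit fig.
Visit cedar.
At cedar: go right to sage.
  At sage: go left to teak.
    At teak: go left to lily.
      At lily: no left child.
      Visit lily.
      At lily: go right to kale.
        At kale: no left child.
        Visit kale.
        At kale: go right to bay.
          bay is a leaf — visit bay.
    Visit teak.
    At teak: no right child.
  Visit sage.
  At sage: go right to hop.
    At hop: go left to aster.
      aster is a leaf — visit aster.
    Visit hop.
    At hop: no right child.
Full in-order sequence: fig, cedar, lily, kale, bay, teak, sage, aster, hop.

cedar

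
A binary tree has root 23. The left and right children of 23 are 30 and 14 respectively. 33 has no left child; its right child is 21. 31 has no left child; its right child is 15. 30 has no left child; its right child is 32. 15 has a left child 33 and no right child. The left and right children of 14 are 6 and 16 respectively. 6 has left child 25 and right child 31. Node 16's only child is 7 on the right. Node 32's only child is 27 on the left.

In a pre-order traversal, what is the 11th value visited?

21

Pre-order visits the node, then its left subtree, then its right subtree.
Visit 23.
At 23: go left to 30.
  Visit 30.
  At 30: no left child.
  At 30: go right to 32.
    Visit 32.
    At 32: go left to 27.
      27 is a leaf — visit 27.
    At 32: no right child.
At 23: go right to 14.
  Visit 14.
  At 14: go left to 6.
    Visit 6.
    At 6: go left to 25.
      25 is a leaf — visit 25.
    At 6: go right to 31.
      Visit 31.
      At 31: no left child.
      At 31: go right to 15.
        Visit 15.
        At 15: go left to 33.
          Visit 33.
          At 33: no left child.
          At 33: go right to 21.
            21 is a leaf — visit 21.
        At 15: no right child.
  At 14: go right to 16.
    Visit 16.
    At 16: no left child.
    At 16: go right to 7.
      7 is a leaf — visit 7.
Full pre-order sequence: 23, 30, 32, 27, 14, 6, 25, 31, 15, 33, 21, 16, 7.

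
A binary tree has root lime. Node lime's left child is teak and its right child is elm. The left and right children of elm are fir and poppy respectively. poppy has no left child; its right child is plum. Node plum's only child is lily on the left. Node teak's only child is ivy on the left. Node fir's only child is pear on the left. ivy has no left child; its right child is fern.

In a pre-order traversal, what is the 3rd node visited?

Pre-order visits the node, then its left subtree, then its right subtree.
Visit lime.
At lime: go left to teak.
  Visit teak.
  At teak: go left to ivy.
    Visit ivy.
    At ivy: no left child.
    At ivy: go right to fern.
      fern is a leaf — visit fern.
  At teak: no right child.
At lime: go right to elm.
  Visit elm.
  At elm: go left to fir.
    Visit fir.
    At fir: go left to pear.
      pear is a leaf — visit pear.
    At fir: no right child.
  At elm: go right to poppy.
    Visit poppy.
    At poppy: no left child.
    At poppy: go right to plum.
      Visit plum.
      At plum: go left to lily.
        lily is a leaf — visit lily.
      At plum: no right child.
Full pre-order sequence: lime, teak, ivy, fern, elm, fir, pear, poppy, plum, lily.

ivy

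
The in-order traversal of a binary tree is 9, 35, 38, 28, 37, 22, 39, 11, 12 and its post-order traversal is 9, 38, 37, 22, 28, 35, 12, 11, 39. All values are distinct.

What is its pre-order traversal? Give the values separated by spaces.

39 35 9 28 38 22 37 11 12

The last element of post-order is the root; it splits in-order into left and right subtrees.
Root 39: left subtree has 6 nodes {9, 35, 38, 28, 37, 22}, right has 2 {11, 12}.
  Root 35: left subtree has 1 node {9}, right has 4 {38, 28, 37, 22}.
    Root 28: left subtree has 1 node {38}, right has 2 {37, 22}.
      Root 22: left subtree has 1 node {37}, right has 0 { }.
  Root 11: left subtree has 0 nodes { }, right has 1 {12}.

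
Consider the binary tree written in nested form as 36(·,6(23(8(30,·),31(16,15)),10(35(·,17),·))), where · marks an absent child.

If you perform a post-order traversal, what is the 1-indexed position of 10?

9

Post-order visits the left subtree, then the right subtree, then the node.
At 36: no left child.
At 36: go right to 6.
  At 6: go left to 23.
    At 23: go left to 8.
      At 8: go left to 30.
        30 is a leaf — visit 30.
      At 8: no right child.
      Visit 8.
    At 23: go right to 31.
      At 31: go left to 16.
        16 is a leaf — visit 16.
      At 31: go right to 15.
        15 is a leaf — visit 15.
      Visit 31.
    Visit 23.
  At 6: go right to 10.
    At 10: go left to 35.
      At 35: no left child.
      At 35: go right to 17.
        17 is a leaf — visit 17.
      Visit 35.
    At 10: no right child.
    Visit 10.
  Visit 6.
Visit 36.
Full post-order sequence: 30, 8, 16, 15, 31, 23, 17, 35, 10, 6, 36.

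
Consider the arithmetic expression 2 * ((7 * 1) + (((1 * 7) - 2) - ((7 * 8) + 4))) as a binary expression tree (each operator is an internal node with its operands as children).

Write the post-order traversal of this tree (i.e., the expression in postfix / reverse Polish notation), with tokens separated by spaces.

Post-order on an expression tree gives postfix notation: for each operator, emit left operand, right operand, then the operator.

2 7 1 * 1 7 * 2 - 7 8 * 4 + - + *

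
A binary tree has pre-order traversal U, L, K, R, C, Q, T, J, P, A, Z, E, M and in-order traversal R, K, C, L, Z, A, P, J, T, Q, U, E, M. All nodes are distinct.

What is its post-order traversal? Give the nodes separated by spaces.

R C K Z A P J T Q L M E U

The first element of pre-order is the root; it splits in-order into left and right subtrees.
Root U: left subtree has 10 nodes {R, K, C, L, Z, A, P, J, T, Q}, right has 2 {E, M}.
  Root L: left subtree has 3 nodes {R, K, C}, right has 6 {Z, A, P, J, T, Q}.
    Root K: left subtree has 1 node {R}, right has 1 {C}.
    Root Q: left subtree has 5 nodes {Z, A, P, J, T}, right has 0 { }.
      Root T: left subtree has 4 nodes {Z, A, P, J}, right has 0 { }.
        Root J: left subtree has 3 nodes {Z, A, P}, right has 0 { }.
          Root P: left subtree has 2 nodes {Z, A}, right has 0 { }.
            Root A: left subtree has 1 node {Z}, right has 0 { }.
  Root E: left subtree has 0 nodes { }, right has 1 {M}.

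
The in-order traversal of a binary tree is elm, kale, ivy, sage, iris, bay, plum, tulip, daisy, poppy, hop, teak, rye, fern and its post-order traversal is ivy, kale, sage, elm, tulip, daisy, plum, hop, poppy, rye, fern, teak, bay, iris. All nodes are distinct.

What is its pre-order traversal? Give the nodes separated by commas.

The last element of post-order is the root; it splits in-order into left and right subtrees.
Root iris: left subtree has 4 nodes {elm, kale, ivy, sage}, right has 9 {bay, plum, tulip, daisy, poppy, hop, teak, rye, fern}.
  Root elm: left subtree has 0 nodes { }, right has 3 {kale, ivy, sage}.
    Root sage: left subtree has 2 nodes {kale, ivy}, right has 0 { }.
      Root kale: left subtree has 0 nodes { }, right has 1 {ivy}.
  Root bay: left subtree has 0 nodes { }, right has 8 {plum, tulip, daisy, poppy, hop, teak, rye, fern}.
    Root teak: left subtree has 5 nodes {plum, tulip, daisy, poppy, hop}, right has 2 {rye, fern}.
      Root poppy: left subtree has 3 nodes {plum, tulip, daisy}, right has 1 {hop}.
        Root plum: left subtree has 0 nodes { }, right has 2 {tulip, daisy}.
          Root daisy: left subtree has 1 node {tulip}, right has 0 { }.
      Root fern: left subtree has 1 node {rye}, right has 0 { }.

iris, elm, sage, kale, ivy, bay, teak, poppy, plum, daisy, tulip, hop, fern, rye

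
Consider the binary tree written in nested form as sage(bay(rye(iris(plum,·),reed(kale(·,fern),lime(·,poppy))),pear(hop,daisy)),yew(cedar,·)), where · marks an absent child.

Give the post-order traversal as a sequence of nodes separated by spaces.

Post-order visits the left subtree, then the right subtree, then the node.
At sage: go left to bay.
  At bay: go left to rye.
    At rye: go left to iris.
      At iris: go left to plum.
        plum is a leaf — visit plum.
      At iris: no right child.
      Visit iris.
    At rye: go right to reed.
      At reed: go left to kale.
        At kale: no left child.
        At kale: go right to fern.
          fern is a leaf — visit fern.
        Visit kale.
      At reed: go right to lime.
        At lime: no left child.
        At lime: go right to poppy.
          poppy is a leaf — visit poppy.
        Visit lime.
      Visit reed.
    Visit rye.
  At bay: go right to pear.
    At pear: go left to hop.
      hop is a leaf — visit hop.
    At pear: go right to daisy.
      daisy is a leaf — visit daisy.
    Visit pear.
  Visit bay.
At sage: go right to yew.
  At yew: go left to cedar.
    cedar is a leaf — visit cedar.
  At yew: no right child.
  Visit yew.
Visit sage.

plum iris fern kale poppy lime reed rye hop daisy pear bay cedar yew sage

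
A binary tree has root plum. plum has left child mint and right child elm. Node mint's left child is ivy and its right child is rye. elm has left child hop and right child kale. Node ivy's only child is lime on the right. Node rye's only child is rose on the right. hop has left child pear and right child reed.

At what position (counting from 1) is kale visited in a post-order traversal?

9

Post-order visits the left subtree, then the right subtree, then the node.
At plum: go left to mint.
  At mint: go left to ivy.
    At ivy: no left child.
    At ivy: go right to lime.
      lime is a leaf — visit lime.
    Visit ivy.
  At mint: go right to rye.
    At rye: no left child.
    At rye: go right to rose.
      rose is a leaf — visit rose.
    Visit rye.
  Visit mint.
At plum: go right to elm.
  At elm: go left to hop.
    At hop: go left to pear.
      pear is a leaf — visit pear.
    At hop: go right to reed.
      reed is a leaf — visit reed.
    Visit hop.
  At elm: go right to kale.
    kale is a leaf — visit kale.
  Visit elm.
Visit plum.
Full post-order sequence: lime, ivy, rose, rye, mint, pear, reed, hop, kale, elm, plum.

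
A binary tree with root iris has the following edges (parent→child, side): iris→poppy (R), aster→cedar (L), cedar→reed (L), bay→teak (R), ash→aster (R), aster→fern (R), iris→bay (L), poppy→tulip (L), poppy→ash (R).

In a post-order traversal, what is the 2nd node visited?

Post-order visits the left subtree, then the right subtree, then the node.
At iris: go left to bay.
  At bay: no left child.
  At bay: go right to teak.
    teak is a leaf — visit teak.
  Visit bay.
At iris: go right to poppy.
  At poppy: go left to tulip.
    tulip is a leaf — visit tulip.
  At poppy: go right to ash.
    At ash: no left child.
    At ash: go right to aster.
      At aster: go left to cedar.
        At cedar: go left to reed.
          reed is a leaf — visit reed.
        At cedar: no right child.
        Visit cedar.
      At aster: go right to fern.
        fern is a leaf — visit fern.
      Visit aster.
    Visit ash.
  Visit poppy.
Visit iris.
Full post-order sequence: teak, bay, tulip, reed, cedar, fern, aster, ash, poppy, iris.

bay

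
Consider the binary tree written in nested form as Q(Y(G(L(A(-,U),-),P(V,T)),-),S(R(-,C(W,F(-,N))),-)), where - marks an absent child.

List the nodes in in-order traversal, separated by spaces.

A U L G V P T Y Q R W C F N S

In-order visits the left subtree, then the node, then the right subtree.
At Q: go left to Y.
  At Y: go left to G.
    At G: go left to L.
      At L: go left to A.
        At A: no left child.
        Visit A.
        At A: go right to U.
          U is a leaf — visit U.
      Visit L.
      At L: no right child.
    Visit G.
    At G: go right to P.
      At P: go left to V.
        V is a leaf — visit V.
      Visit P.
      At P: go right to T.
        T is a leaf — visit T.
  Visit Y.
  At Y: no right child.
Visit Q.
At Q: go right to S.
  At S: go left to R.
    At R: no left child.
    Visit R.
    At R: go right to C.
      At C: go left to W.
        W is a leaf — visit W.
      Visit C.
      At C: go right to F.
        At F: no left child.
        Visit F.
        At F: go right to N.
          N is a leaf — visit N.
  Visit S.
  At S: no right child.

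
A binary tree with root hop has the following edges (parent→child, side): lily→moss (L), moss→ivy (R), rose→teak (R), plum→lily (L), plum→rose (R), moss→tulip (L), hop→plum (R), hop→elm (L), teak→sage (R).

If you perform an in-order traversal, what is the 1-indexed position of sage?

In-order visits the left subtree, then the node, then the right subtree.
At hop: go left to elm.
  elm is a leaf — visit elm.
Visit hop.
At hop: go right to plum.
  At plum: go left to lily.
    At lily: go left to moss.
      At moss: go left to tulip.
        tulip is a leaf — visit tulip.
      Visit moss.
      At moss: go right to ivy.
        ivy is a leaf — visit ivy.
    Visit lily.
    At lily: no right child.
  Visit plum.
  At plum: go right to rose.
    At rose: no left child.
    Visit rose.
    At rose: go right to teak.
      At teak: no left child.
      Visit teak.
      At teak: go right to sage.
        sage is a leaf — visit sage.
Full in-order sequence: elm, hop, tulip, moss, ivy, lily, plum, rose, teak, sage.

10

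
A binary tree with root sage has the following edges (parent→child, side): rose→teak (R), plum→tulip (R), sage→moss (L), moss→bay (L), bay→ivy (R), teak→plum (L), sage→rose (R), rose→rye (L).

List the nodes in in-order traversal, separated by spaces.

In-order visits the left subtree, then the node, then the right subtree.
At sage: go left to moss.
  At moss: go left to bay.
    At bay: no left child.
    Visit bay.
    At bay: go right to ivy.
      ivy is a leaf — visit ivy.
  Visit moss.
  At moss: no right child.
Visit sage.
At sage: go right to rose.
  At rose: go left to rye.
    rye is a leaf — visit rye.
  Visit rose.
  At rose: go right to teak.
    At teak: go left to plum.
      At plum: no left child.
      Visit plum.
      At plum: go right to tulip.
        tulip is a leaf — visit tulip.
    Visit teak.
    At teak: no right child.

bay ivy moss sage rye rose plum tulip teak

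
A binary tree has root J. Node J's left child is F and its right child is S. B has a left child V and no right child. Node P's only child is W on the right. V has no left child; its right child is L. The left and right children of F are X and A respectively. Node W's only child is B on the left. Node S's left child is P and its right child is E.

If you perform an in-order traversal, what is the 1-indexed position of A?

3

In-order visits the left subtree, then the node, then the right subtree.
At J: go left to F.
  At F: go left to X.
    X is a leaf — visit X.
  Visit F.
  At F: go right to A.
    A is a leaf — visit A.
Visit J.
At J: go right to S.
  At S: go left to P.
    At P: no left child.
    Visit P.
    At P: go right to W.
      At W: go left to B.
        At B: go left to V.
          At V: no left child.
          Visit V.
          At V: go right to L.
            L is a leaf — visit L.
        Visit B.
        At B: no right child.
      Visit W.
      At W: no right child.
  Visit S.
  At S: go right to E.
    E is a leaf — visit E.
Full in-order sequence: X, F, A, J, P, V, L, B, W, S, E.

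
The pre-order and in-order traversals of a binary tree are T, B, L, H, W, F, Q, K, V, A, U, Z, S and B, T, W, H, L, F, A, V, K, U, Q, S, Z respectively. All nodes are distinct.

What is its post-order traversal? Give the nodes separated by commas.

The first element of pre-order is the root; it splits in-order into left and right subtrees.
Root T: left subtree has 1 node {B}, right has 11 {W, H, L, F, A, V, K, U, Q, S, Z}.
  Root L: left subtree has 2 nodes {W, H}, right has 8 {F, A, V, K, U, Q, S, Z}.
    Root H: left subtree has 1 node {W}, right has 0 { }.
    Root F: left subtree has 0 nodes { }, right has 7 {A, V, K, U, Q, S, Z}.
      Root Q: left subtree has 4 nodes {A, V, K, U}, right has 2 {S, Z}.
        Root K: left subtree has 2 nodes {A, V}, right has 1 {U}.
          Root V: left subtree has 1 node {A}, right has 0 { }.
        Root Z: left subtree has 1 node {S}, right has 0 { }.

B, W, H, A, V, U, K, S, Z, Q, F, L, T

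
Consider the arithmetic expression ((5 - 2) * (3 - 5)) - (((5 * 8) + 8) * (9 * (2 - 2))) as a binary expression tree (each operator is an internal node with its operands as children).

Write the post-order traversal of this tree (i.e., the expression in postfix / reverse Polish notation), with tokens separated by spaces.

Post-order on an expression tree gives postfix notation: for each operator, emit left operand, right operand, then the operator.

5 2 - 3 5 - * 5 8 * 8 + 9 2 2 - * * -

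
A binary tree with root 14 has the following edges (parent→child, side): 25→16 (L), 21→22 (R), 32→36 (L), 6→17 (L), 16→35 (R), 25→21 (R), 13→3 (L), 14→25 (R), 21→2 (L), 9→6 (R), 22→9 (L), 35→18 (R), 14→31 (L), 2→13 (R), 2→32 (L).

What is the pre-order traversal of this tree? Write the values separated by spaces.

Pre-order visits the node, then its left subtree, then its right subtree.
Visit 14.
At 14: go left to 31.
  31 is a leaf — visit 31.
At 14: go right to 25.
  Visit 25.
  At 25: go left to 16.
    Visit 16.
    At 16: no left child.
    At 16: go right to 35.
      Visit 35.
      At 35: no left child.
      At 35: go right to 18.
        18 is a leaf — visit 18.
  At 25: go right to 21.
    Visit 21.
    At 21: go left to 2.
      Visit 2.
      At 2: go left to 32.
        Visit 32.
        At 32: go left to 36.
          36 is a leaf — visit 36.
        At 32: no right child.
      At 2: go right to 13.
        Visit 13.
        At 13: go left to 3.
          3 is a leaf — visit 3.
        At 13: no right child.
    At 21: go right to 22.
      Visit 22.
      At 22: go left to 9.
        Visit 9.
        At 9: no left child.
        At 9: go right to 6.
          Visit 6.
          At 6: go left to 17.
            17 is a leaf — visit 17.
          At 6: no right child.
      At 22: no right child.

14 31 25 16 35 18 21 2 32 36 13 3 22 9 6 17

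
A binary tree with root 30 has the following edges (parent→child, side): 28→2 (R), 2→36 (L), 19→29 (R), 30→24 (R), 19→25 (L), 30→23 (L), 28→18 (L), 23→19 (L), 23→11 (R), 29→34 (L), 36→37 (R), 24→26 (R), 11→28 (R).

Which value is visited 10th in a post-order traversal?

Post-order visits the left subtree, then the right subtree, then the node.
At 30: go left to 23.
  At 23: go left to 19.
    At 19: go left to 25.
      25 is a leaf — visit 25.
    At 19: go right to 29.
      At 29: go left to 34.
        34 is a leaf — visit 34.
      At 29: no right child.
      Visit 29.
    Visit 19.
  At 23: go right to 11.
    At 11: no left child.
    At 11: go right to 28.
      At 28: go left to 18.
        18 is a leaf — visit 18.
      At 28: go right to 2.
        At 2: go left to 36.
          At 36: no left child.
          At 36: go right to 37.
            37 is a leaf — visit 37.
          Visit 36.
        At 2: no right child.
        Visit 2.
      Visit 28.
    Visit 11.
  Visit 23.
At 30: go right to 24.
  At 24: no left child.
  At 24: go right to 26.
    26 is a leaf — visit 26.
  Visit 24.
Visit 30.
Full post-order sequence: 25, 34, 29, 19, 18, 37, 36, 2, 28, 11, 23, 26, 24, 30.

11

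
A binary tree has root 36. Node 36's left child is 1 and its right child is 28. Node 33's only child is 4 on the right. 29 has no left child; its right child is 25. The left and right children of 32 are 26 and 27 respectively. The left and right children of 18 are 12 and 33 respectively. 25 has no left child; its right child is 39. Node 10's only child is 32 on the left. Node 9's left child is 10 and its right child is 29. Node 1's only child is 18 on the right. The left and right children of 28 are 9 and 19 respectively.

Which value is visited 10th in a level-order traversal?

29

Level-order visits nodes level by level from the root, left to right within each level.
Level 0: 36
Level 1: 1, 28
Level 2: 18, 9, 19
Level 3: 12, 33, 10, 29
Level 4: 4, 32, 25
Level 5: 26, 27, 39
Full level-order sequence: 36, 1, 28, 18, 9, 19, 12, 33, 10, 29, 4, 32, 25, 26, 27, 39.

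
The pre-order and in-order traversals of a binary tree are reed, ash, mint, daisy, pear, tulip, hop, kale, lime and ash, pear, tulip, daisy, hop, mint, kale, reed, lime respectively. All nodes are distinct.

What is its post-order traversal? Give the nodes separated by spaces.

The first element of pre-order is the root; it splits in-order into left and right subtrees.
Root reed: left subtree has 7 nodes {ash, pear, tulip, daisy, hop, mint, kale}, right has 1 {lime}.
  Root ash: left subtree has 0 nodes { }, right has 6 {pear, tulip, daisy, hop, mint, kale}.
    Root mint: left subtree has 4 nodes {pear, tulip, daisy, hop}, right has 1 {kale}.
      Root daisy: left subtree has 2 nodes {pear, tulip}, right has 1 {hop}.
        Root pear: left subtree has 0 nodes { }, right has 1 {tulip}.

tulip pear hop daisy kale mint ash lime reed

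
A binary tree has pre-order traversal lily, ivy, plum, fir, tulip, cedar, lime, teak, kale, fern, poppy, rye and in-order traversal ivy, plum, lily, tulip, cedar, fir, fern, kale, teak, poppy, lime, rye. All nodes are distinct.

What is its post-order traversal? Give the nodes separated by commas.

plum, ivy, cedar, tulip, fern, kale, poppy, teak, rye, lime, fir, lily

The first element of pre-order is the root; it splits in-order into left and right subtrees.
Root lily: left subtree has 2 nodes {ivy, plum}, right has 9 {tulip, cedar, fir, fern, kale, teak, poppy, lime, rye}.
  Root ivy: left subtree has 0 nodes { }, right has 1 {plum}.
  Root fir: left subtree has 2 nodes {tulip, cedar}, right has 6 {fern, kale, teak, poppy, lime, rye}.
    Root tulip: left subtree has 0 nodes { }, right has 1 {cedar}.
    Root lime: left subtree has 4 nodes {fern, kale, teak, poppy}, right has 1 {rye}.
      Root teak: left subtree has 2 nodes {fern, kale}, right has 1 {poppy}.
        Root kale: left subtree has 1 node {fern}, right has 0 { }.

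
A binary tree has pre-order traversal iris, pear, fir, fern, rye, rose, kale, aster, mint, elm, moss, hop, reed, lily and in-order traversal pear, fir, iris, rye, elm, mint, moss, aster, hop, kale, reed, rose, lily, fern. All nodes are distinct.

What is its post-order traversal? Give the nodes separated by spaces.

The first element of pre-order is the root; it splits in-order into left and right subtrees.
Root iris: left subtree has 2 nodes {pear, fir}, right has 11 {rye, elm, mint, moss, aster, hop, kale, reed, rose, lily, fern}.
  Root pear: left subtree has 0 nodes { }, right has 1 {fir}.
  Root fern: left subtree has 10 nodes {rye, elm, mint, moss, aster, hop, kale, reed, rose, lily}, right has 0 { }.
    Root rye: left subtree has 0 nodes { }, right has 9 {elm, mint, moss, aster, hop, kale, reed, rose, lily}.
      Root rose: left subtree has 7 nodes {elm, mint, moss, aster, hop, kale, reed}, right has 1 {lily}.
        Root kale: left subtree has 5 nodes {elm, mint, moss, aster, hop}, right has 1 {reed}.
          Root aster: left subtree has 3 nodes {elm, mint, moss}, right has 1 {hop}.
            Root mint: left subtree has 1 node {elm}, right has 1 {moss}.

fir pear elm moss mint hop aster reed kale lily rose rye fern iris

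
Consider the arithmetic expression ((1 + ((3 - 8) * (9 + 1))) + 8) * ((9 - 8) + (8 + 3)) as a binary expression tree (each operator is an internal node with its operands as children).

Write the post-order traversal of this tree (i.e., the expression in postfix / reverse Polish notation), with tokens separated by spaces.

1 3 8 - 9 1 + * + 8 + 9 8 - 8 3 + + *

Post-order on an expression tree gives postfix notation: for each operator, emit left operand, right operand, then the operator.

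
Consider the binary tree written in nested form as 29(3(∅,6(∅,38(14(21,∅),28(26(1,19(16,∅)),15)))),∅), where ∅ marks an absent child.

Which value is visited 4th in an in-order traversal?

14

In-order visits the left subtree, then the node, then the right subtree.
At 29: go left to 3.
  At 3: no left child.
  Visit 3.
  At 3: go right to 6.
    At 6: no left child.
    Visit 6.
    At 6: go right to 38.
      At 38: go left to 14.
        At 14: go left to 21.
          21 is a leaf — visit 21.
        Visit 14.
        At 14: no right child.
      Visit 38.
      At 38: go right to 28.
        At 28: go left to 26.
          At 26: go left to 1.
            1 is a leaf — visit 1.
          Visit 26.
          At 26: go right to 19.
            At 19: go left to 16.
              16 is a leaf — visit 16.
            Visit 19.
            At 19: no right child.
        Visit 28.
        At 28: go right to 15.
          15 is a leaf — visit 15.
Visit 29.
At 29: no right child.
Full in-order sequence: 3, 6, 21, 14, 38, 1, 26, 16, 19, 28, 15, 29.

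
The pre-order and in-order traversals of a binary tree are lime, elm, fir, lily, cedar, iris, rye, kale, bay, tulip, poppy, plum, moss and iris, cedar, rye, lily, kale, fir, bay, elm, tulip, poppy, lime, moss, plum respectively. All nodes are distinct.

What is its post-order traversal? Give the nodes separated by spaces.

The first element of pre-order is the root; it splits in-order into left and right subtrees.
Root lime: left subtree has 10 nodes {iris, cedar, rye, lily, kale, fir, bay, elm, tulip, poppy}, right has 2 {moss, plum}.
  Root elm: left subtree has 7 nodes {iris, cedar, rye, lily, kale, fir, bay}, right has 2 {tulip, poppy}.
    Root fir: left subtree has 5 nodes {iris, cedar, rye, lily, kale}, right has 1 {bay}.
      Root lily: left subtree has 3 nodes {iris, cedar, rye}, right has 1 {kale}.
        Root cedar: left subtree has 1 node {iris}, right has 1 {rye}.
    Root tulip: left subtree has 0 nodes { }, right has 1 {poppy}.
  Root plum: left subtree has 1 node {moss}, right has 0 { }.

iris rye cedar kale lily bay fir poppy tulip elm moss plum lime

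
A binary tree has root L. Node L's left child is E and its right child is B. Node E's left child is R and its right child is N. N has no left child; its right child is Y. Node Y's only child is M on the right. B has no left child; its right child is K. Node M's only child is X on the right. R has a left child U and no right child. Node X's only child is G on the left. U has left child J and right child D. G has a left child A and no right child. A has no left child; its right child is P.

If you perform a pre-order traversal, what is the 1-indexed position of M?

9

Pre-order visits the node, then its left subtree, then its right subtree.
Visit L.
At L: go left to E.
  Visit E.
  At E: go left to R.
    Visit R.
    At R: go left to U.
      Visit U.
      At U: go left to J.
        J is a leaf — visit J.
      At U: go right to D.
        D is a leaf — visit D.
    At R: no right child.
  At E: go right to N.
    Visit N.
    At N: no left child.
    At N: go right to Y.
      Visit Y.
      At Y: no left child.
      At Y: go right to M.
        Visit M.
        At M: no left child.
        At M: go right to X.
          Visit X.
          At X: go left to G.
            Visit G.
            At G: go left to A.
              Visit A.
              At A: no left child.
              At A: go right to P.
                P is a leaf — visit P.
            At G: no right child.
          At X: no right child.
At L: go right to B.
  Visit B.
  At B: no left child.
  At B: go right to K.
    K is a leaf — visit K.
Full pre-order sequence: L, E, R, U, J, D, N, Y, M, X, G, A, P, B, K.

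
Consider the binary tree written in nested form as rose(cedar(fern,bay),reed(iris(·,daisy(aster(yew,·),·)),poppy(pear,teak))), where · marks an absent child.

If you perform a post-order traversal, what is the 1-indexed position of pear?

Post-order visits the left subtree, then the right subtree, then the node.
At rose: go left to cedar.
  At cedar: go left to fern.
    fern is a leaf — visit fern.
  At cedar: go right to bay.
    bay is a leaf — visit bay.
  Visit cedar.
At rose: go right to reed.
  At reed: go left to iris.
    At iris: no left child.
    At iris: go right to daisy.
      At daisy: go left to aster.
        At aster: go left to yew.
          yew is a leaf — visit yew.
        At aster: no right child.
        Visit aster.
      At daisy: no right child.
      Visit daisy.
    Visit iris.
  At reed: go right to poppy.
    At poppy: go left to pear.
      pear is a leaf — visit pear.
    At poppy: go right to teak.
      teak is a leaf — visit teak.
    Visit poppy.
  Visit reed.
Visit rose.
Full post-order sequence: fern, bay, cedar, yew, aster, daisy, iris, pear, teak, poppy, reed, rose.

8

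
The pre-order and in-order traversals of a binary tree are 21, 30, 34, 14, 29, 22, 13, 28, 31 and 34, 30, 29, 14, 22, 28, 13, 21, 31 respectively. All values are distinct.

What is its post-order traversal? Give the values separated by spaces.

The first element of pre-order is the root; it splits in-order into left and right subtrees.
Root 21: left subtree has 7 nodes {34, 30, 29, 14, 22, 28, 13}, right has 1 {31}.
  Root 30: left subtree has 1 node {34}, right has 5 {29, 14, 22, 28, 13}.
    Root 14: left subtree has 1 node {29}, right has 3 {22, 28, 13}.
      Root 22: left subtree has 0 nodes { }, right has 2 {28, 13}.
        Root 13: left subtree has 1 node {28}, right has 0 { }.

34 29 28 13 22 14 30 31 21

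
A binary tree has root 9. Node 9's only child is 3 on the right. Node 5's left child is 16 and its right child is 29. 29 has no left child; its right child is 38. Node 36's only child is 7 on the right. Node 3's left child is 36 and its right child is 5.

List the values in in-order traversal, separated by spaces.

In-order visits the left subtree, then the node, then the right subtree.
At 9: no left child.
Visit 9.
At 9: go right to 3.
  At 3: go left to 36.
    At 36: no left child.
    Visit 36.
    At 36: go right to 7.
      7 is a leaf — visit 7.
  Visit 3.
  At 3: go right to 5.
    At 5: go left to 16.
      16 is a leaf — visit 16.
    Visit 5.
    At 5: go right to 29.
      At 29: no left child.
      Visit 29.
      At 29: go right to 38.
        38 is a leaf — visit 38.

9 36 7 3 16 5 29 38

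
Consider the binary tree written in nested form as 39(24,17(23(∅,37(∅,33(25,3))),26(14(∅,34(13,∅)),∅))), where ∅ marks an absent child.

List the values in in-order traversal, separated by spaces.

24 39 23 37 25 33 3 17 14 13 34 26

In-order visits the left subtree, then the node, then the right subtree.
At 39: go left to 24.
  24 is a leaf — visit 24.
Visit 39.
At 39: go right to 17.
  At 17: go left to 23.
    At 23: no left child.
    Visit 23.
    At 23: go right to 37.
      At 37: no left child.
      Visit 37.
      At 37: go right to 33.
        At 33: go left to 25.
          25 is a leaf — visit 25.
        Visit 33.
        At 33: go right to 3.
          3 is a leaf — visit 3.
  Visit 17.
  At 17: go right to 26.
    At 26: go left to 14.
      At 14: no left child.
      Visit 14.
      At 14: go right to 34.
        At 34: go left to 13.
          13 is a leaf — visit 13.
        Visit 34.
        At 34: no right child.
    Visit 26.
    At 26: no right child.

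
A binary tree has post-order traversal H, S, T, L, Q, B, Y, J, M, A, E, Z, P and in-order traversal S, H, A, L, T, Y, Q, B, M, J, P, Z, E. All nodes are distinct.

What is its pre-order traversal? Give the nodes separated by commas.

The last element of post-order is the root; it splits in-order into left and right subtrees.
Root P: left subtree has 10 nodes {S, H, A, L, T, Y, Q, B, M, J}, right has 2 {Z, E}.
  Root A: left subtree has 2 nodes {S, H}, right has 7 {L, T, Y, Q, B, M, J}.
    Root S: left subtree has 0 nodes { }, right has 1 {H}.
    Root M: left subtree has 5 nodes {L, T, Y, Q, B}, right has 1 {J}.
      Root Y: left subtree has 2 nodes {L, T}, right has 2 {Q, B}.
        Root L: left subtree has 0 nodes { }, right has 1 {T}.
        Root B: left subtree has 1 node {Q}, right has 0 { }.
  Root Z: left subtree has 0 nodes { }, right has 1 {E}.

P, A, S, H, M, Y, L, T, B, Q, J, Z, E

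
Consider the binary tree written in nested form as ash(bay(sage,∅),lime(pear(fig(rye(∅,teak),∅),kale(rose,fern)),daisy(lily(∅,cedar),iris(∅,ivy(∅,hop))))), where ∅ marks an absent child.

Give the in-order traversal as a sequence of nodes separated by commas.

sage, bay, ash, rye, teak, fig, pear, rose, kale, fern, lime, lily, cedar, daisy, iris, ivy, hop

In-order visits the left subtree, then the node, then the right subtree.
At ash: go left to bay.
  At bay: go left to sage.
    sage is a leaf — visit sage.
  Visit bay.
  At bay: no right child.
Visit ash.
At ash: go right to lime.
  At lime: go left to pear.
    At pear: go left to fig.
      At fig: go left to rye.
        At rye: no left child.
        Visit rye.
        At rye: go right to teak.
          teak is a leaf — visit teak.
      Visit fig.
      At fig: no right child.
    Visit pear.
    At pear: go right to kale.
      At kale: go left to rose.
        rose is a leaf — visit rose.
      Visit kale.
      At kale: go right to fern.
        fern is a leaf — visit fern.
  Visit lime.
  At lime: go right to daisy.
    At daisy: go left to lily.
      At lily: no left child.
      Visit lily.
      At lily: go right to cedar.
        cedar is a leaf — visit cedar.
    Visit daisy.
    At daisy: go right to iris.
      At iris: no left child.
      Visit iris.
      At iris: go right to ivy.
        At ivy: no left child.
        Visit ivy.
        At ivy: go right to hop.
          hop is a leaf — visit hop.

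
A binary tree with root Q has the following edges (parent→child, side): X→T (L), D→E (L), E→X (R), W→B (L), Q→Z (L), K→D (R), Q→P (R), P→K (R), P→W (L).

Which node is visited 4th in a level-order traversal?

W

Level-order visits nodes level by level from the root, left to right within each level.
Level 0: Q
Level 1: Z, P
Level 2: W, K
Level 3: B, D
Level 4: E
Level 5: X
Level 6: T
Full level-order sequence: Q, Z, P, W, K, B, D, E, X, T.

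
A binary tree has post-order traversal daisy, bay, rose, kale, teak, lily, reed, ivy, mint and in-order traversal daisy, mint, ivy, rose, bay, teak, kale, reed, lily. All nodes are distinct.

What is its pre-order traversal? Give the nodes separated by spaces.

mint daisy ivy reed teak rose bay kale lily

The last element of post-order is the root; it splits in-order into left and right subtrees.
Root mint: left subtree has 1 node {daisy}, right has 7 {ivy, rose, bay, teak, kale, reed, lily}.
  Root ivy: left subtree has 0 nodes { }, right has 6 {rose, bay, teak, kale, reed, lily}.
    Root reed: left subtree has 4 nodes {rose, bay, teak, kale}, right has 1 {lily}.
      Root teak: left subtree has 2 nodes {rose, bay}, right has 1 {kale}.
        Root rose: left subtree has 0 nodes { }, right has 1 {bay}.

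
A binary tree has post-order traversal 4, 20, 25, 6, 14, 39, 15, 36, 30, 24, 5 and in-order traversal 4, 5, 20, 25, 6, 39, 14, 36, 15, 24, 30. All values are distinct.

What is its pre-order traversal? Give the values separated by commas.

The last element of post-order is the root; it splits in-order into left and right subtrees.
Root 5: left subtree has 1 node {4}, right has 9 {20, 25, 6, 39, 14, 36, 15, 24, 30}.
  Root 24: left subtree has 7 nodes {20, 25, 6, 39, 14, 36, 15}, right has 1 {30}.
    Root 36: left subtree has 5 nodes {20, 25, 6, 39, 14}, right has 1 {15}.
      Root 39: left subtree has 3 nodes {20, 25, 6}, right has 1 {14}.
        Root 6: left subtree has 2 nodes {20, 25}, right has 0 { }.
          Root 25: left subtree has 1 node {20}, right has 0 { }.

5, 4, 24, 36, 39, 6, 25, 20, 14, 15, 30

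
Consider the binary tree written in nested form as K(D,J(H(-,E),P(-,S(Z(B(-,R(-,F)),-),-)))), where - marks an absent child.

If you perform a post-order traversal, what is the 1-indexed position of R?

Post-order visits the left subtree, then the right subtree, then the node.
At K: go left to D.
  D is a leaf — visit D.
At K: go right to J.
  At J: go left to H.
    At H: no left child.
    At H: go right to E.
      E is a leaf — visit E.
    Visit H.
  At J: go right to P.
    At P: no left child.
    At P: go right to S.
      At S: go left to Z.
        At Z: go left to B.
          At B: no left child.
          At B: go right to R.
            At R: no left child.
            At R: go right to F.
              F is a leaf — visit F.
            Visit R.
          Visit B.
        At Z: no right child.
        Visit Z.
      At S: no right child.
      Visit S.
    Visit P.
  Visit J.
Visit K.
Full post-order sequence: D, E, H, F, R, B, Z, S, P, J, K.

5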